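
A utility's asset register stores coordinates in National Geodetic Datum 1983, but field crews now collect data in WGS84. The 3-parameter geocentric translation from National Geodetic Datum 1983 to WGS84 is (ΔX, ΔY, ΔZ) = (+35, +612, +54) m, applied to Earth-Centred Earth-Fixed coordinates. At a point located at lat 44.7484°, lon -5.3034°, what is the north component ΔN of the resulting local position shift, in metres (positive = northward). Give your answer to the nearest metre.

ΔN = 54 m

At φ = 44.7484°, λ = -5.3034°: sin φ = 0.703995, cos φ = 0.710205, sin λ = -0.092430, cos λ = 0.995719.
ΔN = −sin φ cos λ·ΔX − sin φ sin λ·ΔY + cos φ·ΔZ = −(0.703995)(0.995719)(35) − (0.703995)(-0.092430)(612) + (0.710205)(54) = 53.64 m.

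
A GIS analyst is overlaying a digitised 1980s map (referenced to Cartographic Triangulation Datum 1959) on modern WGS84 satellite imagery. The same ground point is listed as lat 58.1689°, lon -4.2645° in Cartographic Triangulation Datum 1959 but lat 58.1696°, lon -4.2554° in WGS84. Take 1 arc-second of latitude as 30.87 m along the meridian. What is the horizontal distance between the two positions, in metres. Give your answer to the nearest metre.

Δφ = 58.1696° − 58.1689° = +0.0007°; Δλ = -4.2554° − -4.2645° = +0.0091°.
1° of latitude = 3600 × 30.87 = 111132 m.
ΔN = Δφ × 111132 = 77.8 m; ΔE = Δλ × 111132 × cos(58.1689°) = +0.0091 × 111132 × 0.527417 = 533.4 m.
Distance = √(ΔE² + ΔN²) = √(533.4² + 77.8²) = 539.0 m.

539 m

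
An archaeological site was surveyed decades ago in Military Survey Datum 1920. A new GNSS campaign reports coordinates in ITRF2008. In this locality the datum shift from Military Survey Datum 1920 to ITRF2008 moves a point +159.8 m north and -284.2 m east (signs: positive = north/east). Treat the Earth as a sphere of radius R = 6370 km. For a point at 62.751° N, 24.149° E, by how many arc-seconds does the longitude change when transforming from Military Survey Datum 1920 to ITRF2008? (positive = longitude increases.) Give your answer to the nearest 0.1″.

Δλ = -20.1″

At latitude 62.751°, cos φ = 0.457858.
One radian of longitude at latitude φ spans R cos φ, so Δλ = ΔE / (R cos φ) = -284.2 / (6370000 × 0.457858) = -9.7444e-05 rad = -20.099″.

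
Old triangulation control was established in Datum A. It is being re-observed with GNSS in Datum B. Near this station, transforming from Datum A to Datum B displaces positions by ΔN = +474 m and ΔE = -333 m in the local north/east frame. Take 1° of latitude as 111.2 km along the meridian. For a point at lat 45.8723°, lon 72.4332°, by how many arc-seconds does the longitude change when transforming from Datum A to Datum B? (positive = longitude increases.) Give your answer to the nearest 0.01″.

Δλ = -15.48″

At latitude 45.8723°, cos φ = 0.696260.
1° of longitude at this latitude = 111.2 × cos φ = 77.42 km, so Δλ = -333.0 / 77424.1 = -0.0043010° = -15.484″.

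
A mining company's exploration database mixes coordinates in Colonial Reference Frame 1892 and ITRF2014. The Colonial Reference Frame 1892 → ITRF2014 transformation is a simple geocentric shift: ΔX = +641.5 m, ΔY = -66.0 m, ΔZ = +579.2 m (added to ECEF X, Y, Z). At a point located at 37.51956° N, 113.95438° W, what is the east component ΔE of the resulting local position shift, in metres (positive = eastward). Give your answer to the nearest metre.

ΔE = 613 m

The local east axis at (φ, λ) is (−sin λ, cos λ, 0), so ΔE = −sin(-113.95438°)·641.5 + cos(-113.95438°)·(-66.0) = 613.04 m.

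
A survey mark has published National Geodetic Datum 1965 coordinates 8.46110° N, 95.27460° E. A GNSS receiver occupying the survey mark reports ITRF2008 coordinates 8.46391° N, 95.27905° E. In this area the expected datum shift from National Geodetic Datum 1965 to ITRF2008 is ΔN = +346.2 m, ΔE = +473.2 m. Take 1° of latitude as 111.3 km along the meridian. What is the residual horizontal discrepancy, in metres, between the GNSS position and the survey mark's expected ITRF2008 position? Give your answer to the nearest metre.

37 m

Observed coordinate differences: Δφ = +0.00281°, Δλ = +0.00445°.
Converting to metres (1° lat = 111300 m, cos φ = 0.989116): observed ΔN = 312.8 m, observed ΔE = 489.9 m.
Subtracting the expected shift leaves a residual of 312.8 − (346.2) = -33.4 m north and 489.9 − (473.2) = 16.7 m east.
Residual distance = √((-33.4)² + 16.7²) = 37.4 m.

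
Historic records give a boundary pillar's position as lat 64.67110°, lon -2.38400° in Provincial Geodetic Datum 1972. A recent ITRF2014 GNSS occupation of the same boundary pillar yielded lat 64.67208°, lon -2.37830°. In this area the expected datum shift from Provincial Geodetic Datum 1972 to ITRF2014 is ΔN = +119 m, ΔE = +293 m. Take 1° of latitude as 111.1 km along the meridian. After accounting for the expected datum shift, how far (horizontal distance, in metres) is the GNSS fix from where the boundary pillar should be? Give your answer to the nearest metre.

Observed coordinate differences: Δφ = +0.00098°, Δλ = +0.00570°.
Converting to metres (1° lat = 111100 m, cos φ = 0.427814): observed ΔN = 108.9 m, observed ΔE = 270.9 m.
Subtracting the expected shift leaves a residual of 108.9 − (119) = -10.1 m north and 270.9 − (293) = -22.1 m east.
Residual distance = √((-10.1)² + (-22.1)²) = 24.3 m.

24 m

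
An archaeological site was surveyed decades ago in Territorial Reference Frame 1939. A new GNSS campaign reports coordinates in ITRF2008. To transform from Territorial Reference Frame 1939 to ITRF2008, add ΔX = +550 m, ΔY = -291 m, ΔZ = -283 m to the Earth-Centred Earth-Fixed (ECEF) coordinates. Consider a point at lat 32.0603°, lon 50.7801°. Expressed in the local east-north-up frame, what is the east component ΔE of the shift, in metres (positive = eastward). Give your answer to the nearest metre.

ΔE = -610 m

At φ = 32.0603°, λ = 50.7801°: sin φ = 0.530811, cos φ = 0.847490, sin λ = 0.774725, cos λ = 0.632298.
ΔE = −sin λ·ΔX + cos λ·ΔY = −(0.774725)·(550) + (0.632298)·(-291) = -610.10 m.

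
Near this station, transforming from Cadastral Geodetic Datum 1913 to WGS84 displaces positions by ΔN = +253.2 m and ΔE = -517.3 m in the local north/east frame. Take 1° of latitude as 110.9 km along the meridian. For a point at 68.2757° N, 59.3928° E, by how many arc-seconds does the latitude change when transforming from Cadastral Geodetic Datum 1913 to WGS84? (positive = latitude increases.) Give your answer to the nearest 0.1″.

1° of latitude = 110.9 km, so Δφ = 253.2 / 110900 = 0.0022831° = 8.219″.

Δφ = 8.2″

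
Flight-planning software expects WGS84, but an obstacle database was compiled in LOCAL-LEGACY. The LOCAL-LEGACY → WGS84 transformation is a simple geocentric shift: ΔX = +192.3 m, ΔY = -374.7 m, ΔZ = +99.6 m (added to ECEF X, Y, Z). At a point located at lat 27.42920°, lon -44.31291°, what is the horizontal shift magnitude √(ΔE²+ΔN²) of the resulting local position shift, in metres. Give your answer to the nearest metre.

At φ = 27.42920°, λ = -44.31291°: sin φ = 0.460652, cos φ = 0.887581, sin λ = -0.698577, cos λ = 0.715535.
ΔE = −sin λ·ΔX + cos λ·ΔY = −(-0.698577)·(192.3) + (0.715535)·(-374.7) = -133.77 m.
ΔN = −sin φ cos λ·ΔX − sin φ sin λ·ΔY + cos φ·ΔZ = −(0.460652)(0.715535)(192.3) − (0.460652)(-0.698577)(-374.7) + (0.887581)(99.6) = -95.56 m.
Horizontal magnitude = √(ΔE² + ΔN²) = √((-133.77)² + (-95.56)²) = 164.40 m.

164 m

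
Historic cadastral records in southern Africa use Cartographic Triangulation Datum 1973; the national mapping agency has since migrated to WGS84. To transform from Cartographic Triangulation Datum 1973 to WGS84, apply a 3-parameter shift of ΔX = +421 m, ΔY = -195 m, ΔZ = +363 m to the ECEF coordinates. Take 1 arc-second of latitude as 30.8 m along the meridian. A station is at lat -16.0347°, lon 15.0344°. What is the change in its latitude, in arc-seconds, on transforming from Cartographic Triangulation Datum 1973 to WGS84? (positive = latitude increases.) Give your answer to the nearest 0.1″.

Δφ = 14.5″

sin φ = -0.276219, cos φ = 0.961095, sin λ = 0.259399, cos λ = 0.965770.
North component: ΔN = −sin φ cos λ·ΔX − sin φ sin λ·ΔY + cos φ·ΔZ = −(-0.276219)(0.965770)(421) − (-0.276219)(0.259399)(-195) + (0.961095)(363) = 447.21 m.
1° of latitude spans 3600 × 30.80 = 110880 m, so Δφ = 447.21 / 110880 × 3600 = 14.520″.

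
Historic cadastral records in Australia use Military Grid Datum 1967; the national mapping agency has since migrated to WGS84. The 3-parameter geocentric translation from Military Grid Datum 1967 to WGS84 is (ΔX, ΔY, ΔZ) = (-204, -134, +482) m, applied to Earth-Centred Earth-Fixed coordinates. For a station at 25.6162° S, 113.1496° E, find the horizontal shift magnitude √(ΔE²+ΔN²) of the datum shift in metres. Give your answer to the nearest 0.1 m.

480.4 m

At φ = -25.6162°, λ = 113.1496°: sin φ = -0.432341, cos φ = 0.901710, sin λ = 0.919482, cos λ = -0.393133.
ΔE = −sin λ·ΔX + cos λ·ΔY = −(0.919482)·(-204) + (-0.393133)·(-134) = 240.25 m.
ΔN = −sin φ cos λ·ΔX − sin φ sin λ·ΔY + cos φ·ΔZ = −(-0.432341)(-0.393133)(-204) − (-0.432341)(0.919482)(-134) + (0.901710)(482) = 416.03 m.
Horizontal magnitude = √(ΔE² + ΔN²) = √(240.25² + 416.03²) = 480.42 m.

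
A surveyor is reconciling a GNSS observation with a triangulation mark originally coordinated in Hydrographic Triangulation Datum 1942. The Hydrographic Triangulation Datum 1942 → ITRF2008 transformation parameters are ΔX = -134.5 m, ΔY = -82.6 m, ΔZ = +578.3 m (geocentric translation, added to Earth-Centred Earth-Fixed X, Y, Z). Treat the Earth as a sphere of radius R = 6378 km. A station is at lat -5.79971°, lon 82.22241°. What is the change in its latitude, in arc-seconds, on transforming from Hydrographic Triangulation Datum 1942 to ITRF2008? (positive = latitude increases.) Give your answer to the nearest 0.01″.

Δφ = 18.28″

sin φ = -0.101051, cos φ = 0.994881, sin λ = 0.990801, cos λ = 0.135328.
North component: ΔN = −sin φ cos λ·ΔX − sin φ sin λ·ΔY + cos φ·ΔZ = −(-0.101051)(0.135328)(-134.5) − (-0.101051)(0.990801)(-82.6) + (0.994881)(578.3) = 565.23 m.
1° of latitude spans πR/180 = 111317 m, so Δφ = 565.23 / 111317 × 3600 = 18.280″.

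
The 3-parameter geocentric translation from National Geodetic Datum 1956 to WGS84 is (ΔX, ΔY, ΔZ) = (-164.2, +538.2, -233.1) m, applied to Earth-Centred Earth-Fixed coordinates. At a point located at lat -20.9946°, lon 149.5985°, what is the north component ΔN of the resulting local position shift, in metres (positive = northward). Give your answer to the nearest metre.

ΔN = -69 m

At φ = -20.9946°, λ = 149.5985°: sin φ = -0.358280, cos φ = 0.933614, sin λ = 0.506056, cos λ = -0.862500.
ΔN = −sin φ cos λ·ΔX − sin φ sin λ·ΔY + cos φ·ΔZ = −(-0.358280)(-0.862500)(-164.2) − (-0.358280)(0.506056)(538.2) + (0.933614)(-233.1) = -69.30 m.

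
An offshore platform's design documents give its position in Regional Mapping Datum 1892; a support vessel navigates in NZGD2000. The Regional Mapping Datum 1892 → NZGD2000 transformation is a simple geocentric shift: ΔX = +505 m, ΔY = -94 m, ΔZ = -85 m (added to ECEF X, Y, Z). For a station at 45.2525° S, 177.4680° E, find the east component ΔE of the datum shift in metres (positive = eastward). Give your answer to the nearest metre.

ΔE = 72 m

At φ = -45.2525°, λ = 177.4680°: sin φ = -0.710216, cos φ = 0.703984, sin λ = 0.044177, cos λ = -0.999024.
ΔE = −sin λ·ΔX + cos λ·ΔY = −(0.044177)·(505) + (-0.999024)·(-94) = 71.60 m.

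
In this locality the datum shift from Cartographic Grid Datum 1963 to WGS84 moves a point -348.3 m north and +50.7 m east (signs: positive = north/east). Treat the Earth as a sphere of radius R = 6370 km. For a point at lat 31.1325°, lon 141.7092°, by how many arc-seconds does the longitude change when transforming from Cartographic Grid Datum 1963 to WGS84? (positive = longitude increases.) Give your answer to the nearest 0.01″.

Δλ = 1.92″

At latitude 31.1325°, cos φ = 0.855974.
One radian of longitude at latitude φ spans R cos φ, so Δλ = ΔE / (R cos φ) = 50.7 / (6370000 × 0.855974) = 9.2984e-06 rad = 1.918″.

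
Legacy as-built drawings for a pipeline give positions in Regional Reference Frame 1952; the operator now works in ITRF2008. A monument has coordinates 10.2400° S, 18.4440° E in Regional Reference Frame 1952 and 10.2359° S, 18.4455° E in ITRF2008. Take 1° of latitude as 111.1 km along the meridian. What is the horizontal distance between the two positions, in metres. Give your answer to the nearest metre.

484 m

Δφ = -10.2359° − -10.2400° = +0.0041°; Δλ = 18.4455° − 18.4440° = +0.0015°.
ΔN = Δφ × 111100 = 455.5 m; ΔE = Δλ × 111100 × cos(-10.2400°) = +0.0015 × 111100 × 0.984072 = 164.0 m.
Distance = √(ΔE² + ΔN²) = √(164.0² + 455.5²) = 484.1 m.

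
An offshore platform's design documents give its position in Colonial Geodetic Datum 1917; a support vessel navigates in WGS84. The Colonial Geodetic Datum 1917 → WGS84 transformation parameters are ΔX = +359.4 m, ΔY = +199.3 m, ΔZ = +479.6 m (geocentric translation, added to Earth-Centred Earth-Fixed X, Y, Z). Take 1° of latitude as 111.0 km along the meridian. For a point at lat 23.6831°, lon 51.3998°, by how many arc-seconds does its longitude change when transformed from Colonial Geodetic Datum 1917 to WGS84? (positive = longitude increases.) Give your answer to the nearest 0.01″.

Δλ = -5.54″

sin φ = 0.401678, cos φ = 0.915781, sin λ = 0.781518, cos λ = 0.623882.
East component: ΔE = −sin λ·ΔX + cos λ·ΔY = −(0.781518)(359.4) + (0.623882)(199.3) = -156.54 m.
1° of latitude spans 111000 m; at latitude φ, 1° of longitude spans that × cos φ = 101651.7 m, so Δλ = -156.54 / 101651.7 × 3600 = -5.544″.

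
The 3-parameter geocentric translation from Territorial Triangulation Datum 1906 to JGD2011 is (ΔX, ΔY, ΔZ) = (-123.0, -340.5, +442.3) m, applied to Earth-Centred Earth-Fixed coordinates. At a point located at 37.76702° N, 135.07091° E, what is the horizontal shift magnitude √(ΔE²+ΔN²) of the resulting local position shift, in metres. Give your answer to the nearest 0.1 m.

The local east axis at (φ, λ) is (−sin λ, cos λ, 0), so ΔE = −sin(135.07091°)·(-123.0) + cos(135.07091°)·(-340.5) = 327.93 m.
The local north axis is (−sin φ cos λ, −sin φ sin λ, cos φ), giving ΔN = -53.333 + 147.277 + 349.642 = 443.59 m.
Horizontal magnitude = √(ΔE² + ΔN²) = √(327.93² + 443.59²) = 551.64 m.

551.6 m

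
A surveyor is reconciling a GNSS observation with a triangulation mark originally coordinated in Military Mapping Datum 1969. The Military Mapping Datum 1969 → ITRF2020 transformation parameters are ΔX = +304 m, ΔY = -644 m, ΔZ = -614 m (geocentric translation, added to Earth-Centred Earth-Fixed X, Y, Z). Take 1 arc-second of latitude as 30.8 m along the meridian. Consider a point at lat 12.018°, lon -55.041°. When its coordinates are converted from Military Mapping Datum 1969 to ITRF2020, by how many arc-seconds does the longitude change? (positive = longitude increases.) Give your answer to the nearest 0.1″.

Δλ = -4.0″

sin φ = 0.208219, cos φ = 0.978082, sin λ = -0.819562, cos λ = 0.572990.
East component: ΔE = −sin λ·ΔX + cos λ·ΔY = −(-0.819562)(304) + (0.572990)(-644) = -119.86 m.
1° of latitude spans 3600 × 30.80 = 110880 m; at latitude φ, 1° of longitude spans that × cos φ = 108449.8 m, so Δλ = -119.86 / 108449.8 × 3600 = -3.979″.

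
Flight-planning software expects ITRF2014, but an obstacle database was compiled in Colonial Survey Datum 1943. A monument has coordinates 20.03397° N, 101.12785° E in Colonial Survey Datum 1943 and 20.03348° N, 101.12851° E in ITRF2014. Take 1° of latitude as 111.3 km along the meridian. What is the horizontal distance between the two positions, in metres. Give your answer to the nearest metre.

Δφ = 20.03348° − 20.03397° = -0.00049°; Δλ = 101.12851° − 101.12785° = +0.00066°.
ΔN = Δφ × 111300 = -54.5 m; ΔE = Δλ × 111300 × cos(20.03397°) = +0.00066 × 111300 × 0.939490 = 69.0 m.
Distance = √(ΔE² + ΔN²) = √(69.0² + (-54.5)²) = 88.0 m.

88 m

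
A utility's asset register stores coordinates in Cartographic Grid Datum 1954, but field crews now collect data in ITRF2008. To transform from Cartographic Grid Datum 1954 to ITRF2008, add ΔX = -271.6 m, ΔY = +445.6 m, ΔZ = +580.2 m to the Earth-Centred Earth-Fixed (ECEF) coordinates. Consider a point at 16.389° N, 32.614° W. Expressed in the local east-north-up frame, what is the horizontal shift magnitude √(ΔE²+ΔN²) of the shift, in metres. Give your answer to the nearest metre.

The local east axis at (φ, λ) is (−sin λ, cos λ, 0), so ΔE = −sin(-32.614°)·(-271.6) + cos(-32.614°)·445.6 = 228.95 m.
The local north axis is (−sin φ cos λ, −sin φ sin λ, cos φ), giving ΔN = 64.550 + 67.765 + 556.625 = 688.94 m.
Horizontal magnitude = √(ΔE² + ΔN²) = √(228.95² + 688.94²) = 725.99 m.

726 m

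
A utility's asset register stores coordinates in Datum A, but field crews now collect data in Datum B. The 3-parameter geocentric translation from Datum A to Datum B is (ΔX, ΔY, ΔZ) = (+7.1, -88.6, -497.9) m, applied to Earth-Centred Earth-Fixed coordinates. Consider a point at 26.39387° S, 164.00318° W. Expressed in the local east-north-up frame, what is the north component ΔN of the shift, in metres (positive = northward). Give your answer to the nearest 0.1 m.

ΔN = -438.2 m

At φ = -26.39387°, λ = -164.00318°: sin φ = -0.444539, cos φ = 0.895759, sin λ = -0.275584, cos λ = -0.961277.
ΔN = −sin φ cos λ·ΔX − sin φ sin λ·ΔY + cos φ·ΔZ = −(-0.444539)(-0.961277)(7.1) − (-0.444539)(-0.275584)(-88.6) + (0.895759)(-497.9) = -438.18 m.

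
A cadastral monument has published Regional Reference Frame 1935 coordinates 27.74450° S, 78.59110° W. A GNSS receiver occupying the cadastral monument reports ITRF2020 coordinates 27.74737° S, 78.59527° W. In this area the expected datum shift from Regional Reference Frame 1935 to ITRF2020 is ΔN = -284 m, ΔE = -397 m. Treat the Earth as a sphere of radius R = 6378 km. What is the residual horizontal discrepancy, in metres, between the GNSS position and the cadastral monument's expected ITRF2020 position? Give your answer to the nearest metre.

38 m

Observed coordinate differences: Δφ = -0.00287°, Δλ = -0.00417°.
Converting to metres (1° lat = 111317 m, cos φ = 0.885032): observed ΔN = -319.5 m, observed ΔE = -410.8 m.
Subtracting the expected shift leaves a residual of -319.5 − (-284) = -35.5 m north and -410.8 − (-397) = -13.8 m east.
Residual distance = √((-35.5)² + (-13.8)²) = 38.1 m.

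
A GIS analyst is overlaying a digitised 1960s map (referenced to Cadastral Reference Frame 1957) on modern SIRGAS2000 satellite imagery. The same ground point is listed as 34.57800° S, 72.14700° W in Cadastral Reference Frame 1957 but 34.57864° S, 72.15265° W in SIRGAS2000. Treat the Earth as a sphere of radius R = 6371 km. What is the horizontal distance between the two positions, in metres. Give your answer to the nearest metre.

522 m

Δφ = -34.57864° − -34.57800° = -0.00064°; Δλ = -72.15265° − -72.14700° = -0.00565°.
1° along a meridian = πR/180 = 111195 m.
ΔN = Δφ × 111195 = -71.2 m; ΔE = Δλ × 111195 × cos(-34.57800°) = -0.00565 × 111195 × 0.823354 = -517.3 m.
Distance = √(ΔE² + ΔN²) = √((-517.3)² + (-71.2)²) = 522.1 m.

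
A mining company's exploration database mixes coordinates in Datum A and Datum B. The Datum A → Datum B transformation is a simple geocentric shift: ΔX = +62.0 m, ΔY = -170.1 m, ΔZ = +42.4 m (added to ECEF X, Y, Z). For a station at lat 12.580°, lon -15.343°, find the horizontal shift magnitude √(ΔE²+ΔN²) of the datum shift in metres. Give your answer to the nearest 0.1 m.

The local east axis at (φ, λ) is (−sin λ, cos λ, 0), so ΔE = −sin(-15.343°)·62.0 + cos(-15.343°)·(-170.1) = -147.63 m.
The local north axis is (−sin φ cos λ, −sin φ sin λ, cos φ), giving ΔN = -13.022 − 9.803 + 41.382 = 18.56 m.
Horizontal magnitude = √(ΔE² + ΔN²) = √((-147.63)² + 18.56²) = 148.79 m.

148.8 m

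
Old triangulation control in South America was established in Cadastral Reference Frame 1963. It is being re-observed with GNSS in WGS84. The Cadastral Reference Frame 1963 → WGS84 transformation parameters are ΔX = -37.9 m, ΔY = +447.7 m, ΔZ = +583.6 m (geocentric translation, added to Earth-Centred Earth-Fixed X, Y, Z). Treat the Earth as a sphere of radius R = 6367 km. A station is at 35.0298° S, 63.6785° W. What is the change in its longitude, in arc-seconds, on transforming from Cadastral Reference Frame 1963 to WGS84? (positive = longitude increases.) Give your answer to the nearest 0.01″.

Δλ = 6.51″

sin φ = -0.574002, cos φ = 0.818854, sin λ = -0.896320, cos λ = 0.443408.
East component: ΔE = −sin λ·ΔX + cos λ·ΔY = −(-0.896320)(-37.9) + (0.443408)(447.7) = 164.54 m.
1° of latitude spans πR/180 = 111125 m; at latitude φ, 1° of longitude spans that × cos φ = 90995.2 m, so Δλ = 164.54 / 90995.2 × 3600 = 6.510″.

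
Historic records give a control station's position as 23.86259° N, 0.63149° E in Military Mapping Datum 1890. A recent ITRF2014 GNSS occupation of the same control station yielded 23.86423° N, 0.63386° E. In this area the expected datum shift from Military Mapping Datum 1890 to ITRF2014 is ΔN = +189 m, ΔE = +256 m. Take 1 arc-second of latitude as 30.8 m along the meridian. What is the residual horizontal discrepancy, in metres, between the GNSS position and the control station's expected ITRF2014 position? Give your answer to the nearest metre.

Observed coordinate differences: Δφ = +0.00164°, Δλ = +0.00237°.
Converting to metres (1° lat = 110880 m, cos φ = 0.914518): observed ΔN = 181.8 m, observed ΔE = 240.3 m.
Subtracting the expected shift leaves a residual of 181.8 − (189) = -7.2 m north and 240.3 − (256) = -15.7 m east.
Residual distance = √((-7.2)² + (-15.7)²) = 17.2 m.

17 m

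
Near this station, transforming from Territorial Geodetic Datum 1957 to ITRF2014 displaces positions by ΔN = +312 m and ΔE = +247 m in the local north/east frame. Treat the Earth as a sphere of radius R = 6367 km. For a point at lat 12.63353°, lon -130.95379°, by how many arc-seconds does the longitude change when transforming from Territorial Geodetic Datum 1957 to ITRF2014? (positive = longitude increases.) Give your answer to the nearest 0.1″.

At latitude 12.63353°, cos φ = 0.975789.
One radian of longitude at latitude φ spans R cos φ, so Δλ = ΔE / (R cos φ) = 247.0 / (6367000 × 0.975789) = 3.9756e-05 rad = 8.200″.

Δλ = 8.2″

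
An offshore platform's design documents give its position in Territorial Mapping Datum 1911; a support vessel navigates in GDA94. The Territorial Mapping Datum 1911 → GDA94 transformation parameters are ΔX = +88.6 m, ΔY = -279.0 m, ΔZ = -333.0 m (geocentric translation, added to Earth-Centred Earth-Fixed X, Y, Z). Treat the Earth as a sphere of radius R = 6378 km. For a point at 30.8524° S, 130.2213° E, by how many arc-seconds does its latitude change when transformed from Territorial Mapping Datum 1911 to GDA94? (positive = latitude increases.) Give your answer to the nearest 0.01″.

sin φ = -0.512828, cos φ = 0.858491, sin λ = 0.763556, cos λ = -0.645742.
North component: ΔN = −sin φ cos λ·ΔX − sin φ sin λ·ΔY + cos φ·ΔZ = −(-0.512828)(-0.645742)(88.6) − (-0.512828)(0.763556)(-279.0) + (0.858491)(-333.0) = -424.47 m.
1° of latitude spans πR/180 = 111317 m, so Δφ = -424.47 / 111317 × 3600 = -13.727″.

Δφ = -13.73″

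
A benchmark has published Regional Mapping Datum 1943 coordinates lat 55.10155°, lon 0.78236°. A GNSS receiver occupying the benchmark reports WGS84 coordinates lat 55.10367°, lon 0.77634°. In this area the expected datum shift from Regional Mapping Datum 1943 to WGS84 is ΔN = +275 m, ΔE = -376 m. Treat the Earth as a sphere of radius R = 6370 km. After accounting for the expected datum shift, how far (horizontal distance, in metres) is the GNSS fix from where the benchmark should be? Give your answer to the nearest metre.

40 m

Observed coordinate differences: Δφ = +0.00212°, Δλ = -0.00602°.
Converting to metres (1° lat = 111177 m, cos φ = 0.572124): observed ΔN = 235.7 m, observed ΔE = -382.9 m.
Subtracting the expected shift leaves a residual of 235.7 − (275) = -39.3 m north and -382.9 − (-376) = -6.9 m east.
Residual distance = √((-39.3)² + (-6.9)²) = 39.9 m.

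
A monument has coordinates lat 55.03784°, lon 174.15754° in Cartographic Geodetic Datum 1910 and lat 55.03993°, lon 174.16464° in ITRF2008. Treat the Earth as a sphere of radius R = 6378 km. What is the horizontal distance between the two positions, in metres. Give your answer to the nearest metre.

509 m

Δφ = 55.03993° − 55.03784° = +0.00209°; Δλ = 174.16464° − 174.15754° = +0.00710°.
1° along a meridian = πR/180 = 111317 m.
ΔN = Δφ × 111317 = 232.7 m; ΔE = Δλ × 111317 × cos(55.03784°) = +0.00710 × 111317 × 0.573035 = 452.9 m.
Distance = √(ΔE² + ΔN²) = √(452.9² + 232.7²) = 509.2 m.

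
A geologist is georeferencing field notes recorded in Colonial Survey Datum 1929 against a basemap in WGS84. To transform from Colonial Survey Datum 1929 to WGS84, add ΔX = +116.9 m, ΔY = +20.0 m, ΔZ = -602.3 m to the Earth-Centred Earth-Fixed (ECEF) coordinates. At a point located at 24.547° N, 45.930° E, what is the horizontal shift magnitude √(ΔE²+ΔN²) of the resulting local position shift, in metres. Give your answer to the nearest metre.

592 m

The local east axis at (φ, λ) is (−sin λ, cos λ, 0), so ΔE = −sin(45.930°)·116.9 + cos(45.930°)·20.0 = -70.08 m.
The local north axis is (−sin φ cos λ, −sin φ sin λ, cos φ), giving ΔN = -33.779 − 5.970 − 547.865 = -587.61 m.
Horizontal magnitude = √(ΔE² + ΔN²) = √((-70.08)² + (-587.61)²) = 591.78 m.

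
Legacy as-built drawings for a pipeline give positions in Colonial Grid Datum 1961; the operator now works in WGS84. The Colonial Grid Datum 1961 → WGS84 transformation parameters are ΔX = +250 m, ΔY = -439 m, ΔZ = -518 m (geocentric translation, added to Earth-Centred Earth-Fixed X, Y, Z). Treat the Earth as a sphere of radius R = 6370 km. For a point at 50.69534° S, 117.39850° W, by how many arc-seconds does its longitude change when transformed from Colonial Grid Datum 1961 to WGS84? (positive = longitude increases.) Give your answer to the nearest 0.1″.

Δλ = 21.7″

sin φ = -0.773789, cos φ = 0.633444, sin λ = -0.887827, cos λ = -0.460177.
East component: ΔE = −sin λ·ΔX + cos λ·ΔY = −(-0.887827)(250) + (-0.460177)(-439) = 423.97 m.
1° of latitude spans πR/180 = 111177 m; at latitude φ, 1° of longitude spans that × cos φ = 70424.7 m, so Δλ = 423.97 / 70424.7 × 3600 = 21.673″.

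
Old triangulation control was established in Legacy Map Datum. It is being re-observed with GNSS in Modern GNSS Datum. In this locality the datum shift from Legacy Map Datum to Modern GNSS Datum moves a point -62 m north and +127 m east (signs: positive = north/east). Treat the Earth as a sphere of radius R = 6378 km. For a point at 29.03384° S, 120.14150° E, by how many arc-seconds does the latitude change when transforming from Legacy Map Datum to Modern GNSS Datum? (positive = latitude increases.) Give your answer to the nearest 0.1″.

On a sphere of radius R, 1 rad of latitude = R, so Δφ = ΔN / R = -62.0 / 6378000 = -9.7209e-06 rad = -2.005″.

Δφ = -2.0″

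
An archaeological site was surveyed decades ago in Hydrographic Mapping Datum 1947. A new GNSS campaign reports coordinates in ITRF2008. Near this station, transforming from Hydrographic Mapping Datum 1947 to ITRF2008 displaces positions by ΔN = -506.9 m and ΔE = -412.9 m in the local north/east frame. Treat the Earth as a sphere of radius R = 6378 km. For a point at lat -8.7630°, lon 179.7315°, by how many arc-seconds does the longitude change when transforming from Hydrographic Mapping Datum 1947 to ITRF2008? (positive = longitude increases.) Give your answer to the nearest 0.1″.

At latitude -8.7630°, cos φ = 0.988327.
One radian of longitude at latitude φ spans R cos φ, so Δλ = ΔE / (R cos φ) = -412.9 / (6378000 × 0.988327) = -6.5503e-05 rad = -13.511″.

Δλ = -13.5″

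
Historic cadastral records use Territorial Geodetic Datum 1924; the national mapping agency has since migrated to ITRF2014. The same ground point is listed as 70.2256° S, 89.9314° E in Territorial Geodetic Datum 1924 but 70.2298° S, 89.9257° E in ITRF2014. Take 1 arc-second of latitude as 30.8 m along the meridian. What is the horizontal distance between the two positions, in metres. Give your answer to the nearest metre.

Δφ = -70.2298° − -70.2256° = -0.0042°; Δλ = 89.9257° − 89.9314° = -0.0057°.
1° of latitude = 3600 × 30.80 = 110880 m.
ΔN = Δφ × 110880 = -465.7 m; ΔE = Δλ × 110880 × cos(-70.2256°) = -0.0057 × 110880 × 0.338317 = -213.8 m.
Distance = √(ΔE² + ΔN²) = √((-213.8)² + (-465.7)²) = 512.4 m.

512 m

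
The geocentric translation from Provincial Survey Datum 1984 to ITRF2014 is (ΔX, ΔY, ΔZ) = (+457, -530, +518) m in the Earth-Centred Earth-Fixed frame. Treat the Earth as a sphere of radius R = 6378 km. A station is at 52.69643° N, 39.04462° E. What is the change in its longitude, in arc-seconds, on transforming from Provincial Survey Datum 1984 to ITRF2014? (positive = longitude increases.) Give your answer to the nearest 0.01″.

Δλ = -37.33″

sin φ = 0.795436, cos φ = 0.606038, sin λ = 0.629925, cos λ = 0.776656.
East component: ΔE = −sin λ·ΔX + cos λ·ΔY = −(0.629925)(457) + (0.776656)(-530) = -699.50 m.
1° of latitude spans πR/180 = 111317 m; at latitude φ, 1° of longitude spans that × cos φ = 67462.4 m, so Δλ = -699.50 / 67462.4 × 3600 = -37.328″.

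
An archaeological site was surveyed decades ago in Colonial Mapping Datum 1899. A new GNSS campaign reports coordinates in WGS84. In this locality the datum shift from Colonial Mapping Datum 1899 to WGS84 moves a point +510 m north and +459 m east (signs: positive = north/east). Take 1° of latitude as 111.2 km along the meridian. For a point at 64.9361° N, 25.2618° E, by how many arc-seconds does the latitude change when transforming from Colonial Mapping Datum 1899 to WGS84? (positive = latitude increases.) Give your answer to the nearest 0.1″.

1° of latitude = 111.2 km, so Δφ = 510.0 / 111200 = 0.0045863° = 16.511″.

Δφ = 16.5″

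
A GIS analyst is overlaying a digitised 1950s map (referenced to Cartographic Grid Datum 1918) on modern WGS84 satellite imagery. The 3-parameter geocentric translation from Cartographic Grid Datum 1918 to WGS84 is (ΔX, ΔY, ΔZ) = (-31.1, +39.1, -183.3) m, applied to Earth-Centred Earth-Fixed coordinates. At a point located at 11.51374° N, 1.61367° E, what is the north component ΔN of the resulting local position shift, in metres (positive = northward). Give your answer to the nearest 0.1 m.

At φ = 11.51374°, λ = 1.61367°: sin φ = 0.199603, cos φ = 0.979877, sin λ = 0.028160, cos λ = 0.999603.
ΔN = −sin φ cos λ·ΔX − sin φ sin λ·ΔY + cos φ·ΔZ = −(0.199603)(0.999603)(-31.1) − (0.199603)(0.028160)(39.1) + (0.979877)(-183.3) = -173.63 m.

ΔN = -173.6 m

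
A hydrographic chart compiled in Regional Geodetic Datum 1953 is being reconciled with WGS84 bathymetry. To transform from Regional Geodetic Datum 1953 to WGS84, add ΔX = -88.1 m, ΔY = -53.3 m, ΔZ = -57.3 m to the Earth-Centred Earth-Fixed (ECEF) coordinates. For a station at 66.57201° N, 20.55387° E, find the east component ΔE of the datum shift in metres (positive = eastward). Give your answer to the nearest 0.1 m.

ΔE = -19.0 m

At φ = 66.57201°, λ = 20.55387°: sin φ = 0.917561, cos φ = 0.397596, sin λ = 0.351088, cos λ = 0.936343.
ΔE = −sin λ·ΔX + cos λ·ΔY = −(0.351088)·(-88.1) + (0.936343)·(-53.3) = -18.98 m.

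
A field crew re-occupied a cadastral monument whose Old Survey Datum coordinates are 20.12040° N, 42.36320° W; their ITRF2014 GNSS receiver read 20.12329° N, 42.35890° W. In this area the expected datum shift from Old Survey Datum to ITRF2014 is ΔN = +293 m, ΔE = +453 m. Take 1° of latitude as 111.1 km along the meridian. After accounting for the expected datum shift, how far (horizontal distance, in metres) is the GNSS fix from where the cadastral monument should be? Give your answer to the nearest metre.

Observed coordinate differences: Δφ = +0.00289°, Δλ = +0.00430°.
Converting to metres (1° lat = 111100 m, cos φ = 0.938972): observed ΔN = 321.1 m, observed ΔE = 448.6 m.
Subtracting the expected shift leaves a residual of 321.1 − (293) = 28.1 m north and 448.6 − (453) = -4.4 m east.
Residual distance = √(28.1² + (-4.4)²) = 28.4 m.

28 m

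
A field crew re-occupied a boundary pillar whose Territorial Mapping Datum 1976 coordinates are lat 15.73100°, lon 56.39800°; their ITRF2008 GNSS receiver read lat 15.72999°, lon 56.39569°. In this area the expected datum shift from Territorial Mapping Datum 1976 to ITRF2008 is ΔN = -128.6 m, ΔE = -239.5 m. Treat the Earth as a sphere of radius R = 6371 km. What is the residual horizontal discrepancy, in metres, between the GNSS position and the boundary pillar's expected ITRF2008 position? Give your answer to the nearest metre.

Observed coordinate differences: Δφ = -0.00101°, Δλ = -0.00231°.
Converting to metres (1° lat = 111195 m, cos φ = 0.962545): observed ΔN = -112.3 m, observed ΔE = -247.2 m.
Subtracting the expected shift leaves a residual of -112.3 − (-128.6) = 16.3 m north and -247.2 − (-239.5) = -7.7 m east.
Residual distance = √(16.3² + (-7.7)²) = 18.0 m.

18 m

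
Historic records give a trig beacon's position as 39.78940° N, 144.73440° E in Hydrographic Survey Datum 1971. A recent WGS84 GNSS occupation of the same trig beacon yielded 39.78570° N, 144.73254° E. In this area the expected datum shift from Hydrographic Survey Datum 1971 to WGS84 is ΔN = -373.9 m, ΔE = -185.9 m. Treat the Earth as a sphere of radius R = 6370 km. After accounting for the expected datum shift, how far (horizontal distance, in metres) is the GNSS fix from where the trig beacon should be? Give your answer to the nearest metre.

Observed coordinate differences: Δφ = -0.00370°, Δλ = -0.00186°.
Converting to metres (1° lat = 111177 m, cos φ = 0.768402): observed ΔN = -411.4 m, observed ΔE = -158.9 m.
Subtracting the expected shift leaves a residual of -411.4 − (-373.9) = -37.5 m north and -158.9 − (-185.9) = 27.0 m east.
Residual distance = √((-37.5)² + 27.0²) = 46.2 m.

46 m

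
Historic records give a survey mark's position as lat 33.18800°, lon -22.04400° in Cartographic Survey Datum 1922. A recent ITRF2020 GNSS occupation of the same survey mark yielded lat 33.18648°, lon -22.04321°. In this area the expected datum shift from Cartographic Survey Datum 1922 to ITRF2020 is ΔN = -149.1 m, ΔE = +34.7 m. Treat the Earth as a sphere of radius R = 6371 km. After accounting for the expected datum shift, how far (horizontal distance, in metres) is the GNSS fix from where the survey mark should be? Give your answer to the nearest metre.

Observed coordinate differences: Δφ = -0.00152°, Δλ = +0.00079°.
Converting to metres (1° lat = 111195 m, cos φ = 0.836879): observed ΔN = -169.0 m, observed ΔE = 73.5 m.
Subtracting the expected shift leaves a residual of -169.0 − (-149.1) = -19.9 m north and 73.5 − (34.7) = 38.8 m east.
Residual distance = √((-19.9)² + 38.8²) = 43.6 m.

44 m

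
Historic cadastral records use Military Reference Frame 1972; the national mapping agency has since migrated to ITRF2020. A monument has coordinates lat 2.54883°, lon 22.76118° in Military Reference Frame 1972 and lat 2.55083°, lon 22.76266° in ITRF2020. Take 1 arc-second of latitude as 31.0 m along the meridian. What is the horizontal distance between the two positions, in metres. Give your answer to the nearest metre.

Δφ = 2.55083° − 2.54883° = +0.00200°; Δλ = 22.76266° − 22.76118° = +0.00148°.
1° of latitude = 3600 × 31.00 = 111600 m.
ΔN = Δφ × 111600 = 223.2 m; ΔE = Δλ × 111600 × cos(2.54883°) = +0.00148 × 111600 × 0.999011 = 165.0 m.
Distance = √(ΔE² + ΔN²) = √(165.0² + 223.2²) = 277.6 m.

278 m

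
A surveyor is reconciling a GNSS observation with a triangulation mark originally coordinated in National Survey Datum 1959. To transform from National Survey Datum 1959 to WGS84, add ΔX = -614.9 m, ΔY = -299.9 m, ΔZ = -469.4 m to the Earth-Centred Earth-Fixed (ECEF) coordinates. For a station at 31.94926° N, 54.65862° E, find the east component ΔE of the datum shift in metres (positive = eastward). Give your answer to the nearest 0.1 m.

The local east axis at (φ, λ) is (−sin λ, cos λ, 0), so ΔE = −sin(54.65862°)·(-614.9) + cos(54.65862°)·(-299.9) = 328.11 m.

ΔE = 328.1 m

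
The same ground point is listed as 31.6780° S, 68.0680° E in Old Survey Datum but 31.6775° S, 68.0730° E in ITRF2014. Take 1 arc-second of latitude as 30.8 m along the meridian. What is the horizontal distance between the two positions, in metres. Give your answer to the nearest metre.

475 m

Δφ = -31.6775° − -31.6780° = +0.0005°; Δλ = 68.0730° − 68.0680° = +0.0050°.
1° of latitude = 3600 × 30.80 = 110880 m.
ΔN = Δφ × 110880 = 55.4 m; ΔE = Δλ × 110880 × cos(-31.6780°) = +0.0050 × 110880 × 0.851013 = 471.8 m.
Distance = √(ΔE² + ΔN²) = √(471.8² + 55.4²) = 475.0 m.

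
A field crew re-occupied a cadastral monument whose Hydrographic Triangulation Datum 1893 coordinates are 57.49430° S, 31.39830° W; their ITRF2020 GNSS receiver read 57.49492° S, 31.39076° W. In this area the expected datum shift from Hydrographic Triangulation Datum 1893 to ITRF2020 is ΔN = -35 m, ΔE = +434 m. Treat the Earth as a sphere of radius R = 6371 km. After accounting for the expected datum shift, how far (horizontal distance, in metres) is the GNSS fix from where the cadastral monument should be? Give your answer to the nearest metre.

38 m

Observed coordinate differences: Δφ = -0.00062°, Δλ = +0.00754°.
Converting to metres (1° lat = 111195 m, cos φ = 0.537384): observed ΔN = -68.9 m, observed ΔE = 450.5 m.
Subtracting the expected shift leaves a residual of -68.9 − (-35) = -33.9 m north and 450.5 − (434) = 16.5 m east.
Residual distance = √((-33.9)² + 16.5²) = 37.8 m.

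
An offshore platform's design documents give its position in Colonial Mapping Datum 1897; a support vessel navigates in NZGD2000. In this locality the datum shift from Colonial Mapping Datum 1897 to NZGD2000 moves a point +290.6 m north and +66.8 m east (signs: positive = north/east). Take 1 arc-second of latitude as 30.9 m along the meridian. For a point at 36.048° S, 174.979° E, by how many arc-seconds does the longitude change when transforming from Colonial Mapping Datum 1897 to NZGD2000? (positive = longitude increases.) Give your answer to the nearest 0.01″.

At latitude -36.048°, cos φ = 0.808524.
1″ of longitude at this latitude = 30.90 × cos φ = 24.9834 m, so Δλ = 66.8 / 24.9834 = 2.674″.

Δλ = 2.67″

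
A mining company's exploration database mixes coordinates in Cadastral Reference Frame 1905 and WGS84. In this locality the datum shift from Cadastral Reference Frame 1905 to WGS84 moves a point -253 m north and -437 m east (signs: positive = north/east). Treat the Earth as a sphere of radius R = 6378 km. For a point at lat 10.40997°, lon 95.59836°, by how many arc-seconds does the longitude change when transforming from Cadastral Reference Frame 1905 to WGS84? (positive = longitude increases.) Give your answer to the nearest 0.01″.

At latitude 10.40997°, cos φ = 0.983540.
One radian of longitude at latitude φ spans R cos φ, so Δλ = ΔE / (R cos φ) = -437.0 / (6378000 × 0.983540) = -6.9663e-05 rad = -14.369″.

Δλ = -14.37″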